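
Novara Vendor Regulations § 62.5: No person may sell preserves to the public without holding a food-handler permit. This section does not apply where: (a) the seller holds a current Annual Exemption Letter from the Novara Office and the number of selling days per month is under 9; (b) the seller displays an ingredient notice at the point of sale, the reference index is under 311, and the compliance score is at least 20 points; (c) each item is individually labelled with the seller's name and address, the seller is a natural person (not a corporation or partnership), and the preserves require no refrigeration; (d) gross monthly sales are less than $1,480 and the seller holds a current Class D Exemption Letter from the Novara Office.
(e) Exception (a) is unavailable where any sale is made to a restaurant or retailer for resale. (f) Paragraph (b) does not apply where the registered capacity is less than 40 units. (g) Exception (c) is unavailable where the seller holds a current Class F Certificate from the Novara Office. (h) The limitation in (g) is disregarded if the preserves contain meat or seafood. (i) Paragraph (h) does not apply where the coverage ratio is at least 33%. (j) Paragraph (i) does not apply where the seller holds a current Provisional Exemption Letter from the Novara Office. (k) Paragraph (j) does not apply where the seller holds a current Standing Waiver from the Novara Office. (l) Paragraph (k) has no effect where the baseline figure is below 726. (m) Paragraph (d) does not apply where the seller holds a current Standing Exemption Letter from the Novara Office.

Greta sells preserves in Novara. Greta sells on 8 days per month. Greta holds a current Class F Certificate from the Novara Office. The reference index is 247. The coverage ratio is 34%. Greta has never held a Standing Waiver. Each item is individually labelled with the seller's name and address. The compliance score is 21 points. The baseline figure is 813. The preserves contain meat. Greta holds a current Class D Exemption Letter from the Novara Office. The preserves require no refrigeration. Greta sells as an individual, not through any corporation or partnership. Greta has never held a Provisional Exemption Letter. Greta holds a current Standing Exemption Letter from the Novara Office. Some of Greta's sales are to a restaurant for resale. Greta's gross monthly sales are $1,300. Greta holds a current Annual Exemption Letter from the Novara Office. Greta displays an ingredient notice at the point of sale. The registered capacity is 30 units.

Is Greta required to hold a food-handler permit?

Exception (a) is satisfied on its face — a current Annual Exemption Letter is held; the number of selling days per month is 8, under the 9 limit. But applying paragraph (e): (e) applies — some sales are to a restaurant for resale. Exception (a) does not apply.
Exception (b) is satisfied on its face — an ingredient notice is displayed; the reference index is 247, under the 311 limit; the compliance score is 21 points, meeting the 20 points threshold. But: (f) is engaged — the registered capacity is 30 units, less than the 40 units limit. (b) is therefore removed.
Exception (c): items are individually labelled; the seller is a natural person; the preserves are shelf-stable — every condition holds. However, paragraphs (g)–(l) must be considered: (g) operates against (c): a current Class F Certificate is held. (h) is engaged (the preserves contain meat), but is itself disapplied by (i): (i) operates — the coverage ratio is 34%, meeting the 33% threshold. (j) is inapplicable (the Provisional Exemption Letter is not current), so (i) stands. So (c) is unavailable.
Exception (d)'s conditions are all satisfied: gross monthly sales are $1,300, less than the $1,480 limit; a current Class D Exemption Letter is held. But: (m) applies — a current Standing Exemption Letter is held. (d) is therefore removed.
No exception applies. The general rule governs.

Yes — Greta must hold a food-handler permit.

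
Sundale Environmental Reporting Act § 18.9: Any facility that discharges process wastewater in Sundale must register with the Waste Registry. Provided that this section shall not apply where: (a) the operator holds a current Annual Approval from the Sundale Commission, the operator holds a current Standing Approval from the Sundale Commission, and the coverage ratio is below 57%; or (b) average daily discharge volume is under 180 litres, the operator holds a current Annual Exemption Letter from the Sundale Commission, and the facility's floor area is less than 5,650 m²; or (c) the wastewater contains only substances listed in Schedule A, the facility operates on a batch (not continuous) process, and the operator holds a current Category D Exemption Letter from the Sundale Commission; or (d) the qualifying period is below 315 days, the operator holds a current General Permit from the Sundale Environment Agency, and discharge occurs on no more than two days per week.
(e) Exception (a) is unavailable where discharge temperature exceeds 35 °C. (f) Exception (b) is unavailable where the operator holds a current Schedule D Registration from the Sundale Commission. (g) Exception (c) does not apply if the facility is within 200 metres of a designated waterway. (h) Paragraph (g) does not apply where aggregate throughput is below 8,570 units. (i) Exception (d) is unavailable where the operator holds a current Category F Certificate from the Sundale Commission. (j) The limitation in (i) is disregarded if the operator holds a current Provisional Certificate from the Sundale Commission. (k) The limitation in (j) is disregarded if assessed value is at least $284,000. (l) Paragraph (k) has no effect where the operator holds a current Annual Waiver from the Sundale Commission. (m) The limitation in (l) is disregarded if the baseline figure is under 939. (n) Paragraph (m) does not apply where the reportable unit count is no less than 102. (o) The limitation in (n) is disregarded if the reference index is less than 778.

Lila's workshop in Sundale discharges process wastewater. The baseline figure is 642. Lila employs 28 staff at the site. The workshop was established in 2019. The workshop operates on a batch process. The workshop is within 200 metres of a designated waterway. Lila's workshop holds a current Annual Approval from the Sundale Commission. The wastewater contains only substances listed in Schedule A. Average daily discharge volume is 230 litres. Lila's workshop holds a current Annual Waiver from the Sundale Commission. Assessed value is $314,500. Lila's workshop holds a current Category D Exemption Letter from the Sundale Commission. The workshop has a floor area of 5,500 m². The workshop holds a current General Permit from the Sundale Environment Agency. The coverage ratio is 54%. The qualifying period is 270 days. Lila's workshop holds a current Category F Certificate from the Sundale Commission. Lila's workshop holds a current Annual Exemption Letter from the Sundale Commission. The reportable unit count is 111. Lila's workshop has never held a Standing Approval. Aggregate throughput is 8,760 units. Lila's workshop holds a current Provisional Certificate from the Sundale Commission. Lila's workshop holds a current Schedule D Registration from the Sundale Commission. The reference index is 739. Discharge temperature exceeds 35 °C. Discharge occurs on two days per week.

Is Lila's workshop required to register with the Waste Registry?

Yes — Lila's workshop must register with the Waste Registry.

Exception (a) requires that the operator holds a current Standing Approval from the Sundale Commission; but no current Standing Approval is held, so (a) is unavailable.
Exception (b) does not apply: average daily discharge volume is 230 litres, not under 180 litres.
Exception (c) is satisfied on its face — the wastewater is Schedule-A-only; the facility operates on a batch process; a current Category D Exemption Letter is held. But applying paragraphs (g)–(h): (g) operates against (c): the workshop is within 200 m of a designated waterway. (h) is inapplicable (aggregate throughput is 8,760 units, not below 8,570 units), so (g) stands. So (c) is unavailable.
All of (d)'s requirements are met (the qualifying period is 270 days, below the 315 days limit; a current General Permit is held; discharge occurs on no more than two days per week). However, paragraphs (i)–(o) must be considered: (i) operates against (d): a current Category F Certificate is held. (j) would limit (i) — a current Provisional Certificate is held — but (k) sets (j) aside: (k) operates — assessed value is $314,500, meeting the $284,000 threshold. (l) would limit (k) — a current Annual Waiver is held — but (m) sets (l) aside: (m) operates against (l): the baseline figure is 642, under the 939 limit. (n) applies (the reportable unit count is 111, meeting the 102 threshold), but is displaced by (o): (o) is engaged — the reference index is 739, less than the 778 limit. So (d) is unavailable.
No exception applies. The general rule governs.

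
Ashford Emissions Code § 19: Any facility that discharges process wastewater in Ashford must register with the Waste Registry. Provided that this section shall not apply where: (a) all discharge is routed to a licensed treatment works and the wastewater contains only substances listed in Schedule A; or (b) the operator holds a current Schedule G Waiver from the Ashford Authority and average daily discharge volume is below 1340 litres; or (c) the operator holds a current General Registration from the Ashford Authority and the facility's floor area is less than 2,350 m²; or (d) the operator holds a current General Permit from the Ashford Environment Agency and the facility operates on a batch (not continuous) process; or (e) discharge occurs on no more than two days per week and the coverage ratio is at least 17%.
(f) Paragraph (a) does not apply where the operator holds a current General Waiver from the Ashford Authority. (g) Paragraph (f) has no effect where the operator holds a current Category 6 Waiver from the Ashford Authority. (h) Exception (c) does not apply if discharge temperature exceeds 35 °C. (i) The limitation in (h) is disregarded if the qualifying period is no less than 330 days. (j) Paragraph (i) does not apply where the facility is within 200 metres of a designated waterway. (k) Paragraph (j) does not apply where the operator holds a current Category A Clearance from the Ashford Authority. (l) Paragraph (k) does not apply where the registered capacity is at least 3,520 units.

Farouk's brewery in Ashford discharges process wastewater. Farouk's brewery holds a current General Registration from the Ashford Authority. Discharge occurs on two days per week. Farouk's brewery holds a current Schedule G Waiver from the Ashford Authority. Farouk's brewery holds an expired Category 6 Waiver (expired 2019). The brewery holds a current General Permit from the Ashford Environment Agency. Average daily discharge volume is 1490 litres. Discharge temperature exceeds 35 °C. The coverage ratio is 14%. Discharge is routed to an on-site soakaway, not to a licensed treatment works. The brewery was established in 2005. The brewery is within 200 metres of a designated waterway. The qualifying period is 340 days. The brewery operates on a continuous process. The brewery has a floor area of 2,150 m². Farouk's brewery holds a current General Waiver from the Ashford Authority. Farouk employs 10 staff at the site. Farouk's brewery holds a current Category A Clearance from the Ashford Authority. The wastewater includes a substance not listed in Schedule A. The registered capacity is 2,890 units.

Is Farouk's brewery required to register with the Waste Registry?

No — exception (c) applies; Farouk's brewery is not required to register with the Waste Registry.

Exception (a) fails — discharge is not routed to a licensed treatment works.
Exception (b) does not apply: average daily discharge volume is 1490 litres, not below 1340 litres.
Exception (c): a current General Registration is held; the facility's floor area is 2,150 m², less than the 2,350 m² limit — every condition holds. Under paragraphs (h)–(l): (h) operates (discharge temperature exceeds 35 °C), but is set aside by (i): (i) operates against (h): the qualifying period is 340 days, meeting the 330 days threshold. (j) operates (the brewery is within 200 m of a designated waterway), but is set aside by (k): (k) operates — a current Category A Clearance is held. (l), which would lift (k), is inapplicable — the registered capacity is 2,890 units, short of 3,520 units. Exception (c) stands.
Exception (d) fails — the facility operates on a continuous process.
Exception (e) fails — the coverage ratio is 14%, short of 17%.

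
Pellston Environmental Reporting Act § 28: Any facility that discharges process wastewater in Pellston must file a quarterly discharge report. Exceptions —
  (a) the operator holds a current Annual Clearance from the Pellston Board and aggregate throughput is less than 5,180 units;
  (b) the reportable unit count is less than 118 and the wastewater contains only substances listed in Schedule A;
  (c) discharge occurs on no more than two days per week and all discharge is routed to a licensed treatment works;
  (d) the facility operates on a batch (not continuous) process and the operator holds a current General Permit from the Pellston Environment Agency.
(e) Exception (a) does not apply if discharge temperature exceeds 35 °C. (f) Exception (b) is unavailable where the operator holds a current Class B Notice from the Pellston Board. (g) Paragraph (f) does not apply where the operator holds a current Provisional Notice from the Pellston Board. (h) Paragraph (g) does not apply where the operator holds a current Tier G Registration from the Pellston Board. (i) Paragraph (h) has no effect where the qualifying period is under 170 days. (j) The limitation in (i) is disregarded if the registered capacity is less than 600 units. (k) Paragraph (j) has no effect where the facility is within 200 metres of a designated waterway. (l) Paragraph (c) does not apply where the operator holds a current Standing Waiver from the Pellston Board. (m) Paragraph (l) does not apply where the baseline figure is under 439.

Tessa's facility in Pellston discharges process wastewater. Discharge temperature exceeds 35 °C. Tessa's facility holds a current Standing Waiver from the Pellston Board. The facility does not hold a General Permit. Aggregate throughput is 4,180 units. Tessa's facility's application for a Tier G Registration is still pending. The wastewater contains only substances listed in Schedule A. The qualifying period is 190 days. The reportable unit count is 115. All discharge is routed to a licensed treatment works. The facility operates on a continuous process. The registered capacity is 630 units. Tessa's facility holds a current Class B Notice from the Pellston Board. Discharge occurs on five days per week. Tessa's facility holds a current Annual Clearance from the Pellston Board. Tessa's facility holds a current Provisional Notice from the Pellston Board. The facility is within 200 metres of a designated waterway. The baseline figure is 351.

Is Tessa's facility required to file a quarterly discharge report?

No — exception (b) applies; Tessa's facility is not required to file a quarterly discharge report.

Exception (a) is satisfied on its face — a current Annual Clearance is held; aggregate throughput is 4,180 units, less than the 5,180 units limit. Turning to paragraph (e): (e) applies — discharge temperature exceeds 35 °C. (a) is therefore removed.
All of (b)'s requirements are met (the reportable unit count is 115, less than the 118 limit; the wastewater is Schedule-A-only). Considering the limiting provisions: (f) would limit (b) — a current Class B Notice is held — but (g) sets (f) aside: (g) operates against (f): a current Provisional Notice is held. (h) is inapplicable (there is no Tier G Registration in force), so (g) stands. (b) remains available.
Exception (c) requires that discharge occurs on no more than two days per week; but discharge occurs on five days per week, so (c) is unavailable.
Exception (d) fails — the facility operates on a continuous process.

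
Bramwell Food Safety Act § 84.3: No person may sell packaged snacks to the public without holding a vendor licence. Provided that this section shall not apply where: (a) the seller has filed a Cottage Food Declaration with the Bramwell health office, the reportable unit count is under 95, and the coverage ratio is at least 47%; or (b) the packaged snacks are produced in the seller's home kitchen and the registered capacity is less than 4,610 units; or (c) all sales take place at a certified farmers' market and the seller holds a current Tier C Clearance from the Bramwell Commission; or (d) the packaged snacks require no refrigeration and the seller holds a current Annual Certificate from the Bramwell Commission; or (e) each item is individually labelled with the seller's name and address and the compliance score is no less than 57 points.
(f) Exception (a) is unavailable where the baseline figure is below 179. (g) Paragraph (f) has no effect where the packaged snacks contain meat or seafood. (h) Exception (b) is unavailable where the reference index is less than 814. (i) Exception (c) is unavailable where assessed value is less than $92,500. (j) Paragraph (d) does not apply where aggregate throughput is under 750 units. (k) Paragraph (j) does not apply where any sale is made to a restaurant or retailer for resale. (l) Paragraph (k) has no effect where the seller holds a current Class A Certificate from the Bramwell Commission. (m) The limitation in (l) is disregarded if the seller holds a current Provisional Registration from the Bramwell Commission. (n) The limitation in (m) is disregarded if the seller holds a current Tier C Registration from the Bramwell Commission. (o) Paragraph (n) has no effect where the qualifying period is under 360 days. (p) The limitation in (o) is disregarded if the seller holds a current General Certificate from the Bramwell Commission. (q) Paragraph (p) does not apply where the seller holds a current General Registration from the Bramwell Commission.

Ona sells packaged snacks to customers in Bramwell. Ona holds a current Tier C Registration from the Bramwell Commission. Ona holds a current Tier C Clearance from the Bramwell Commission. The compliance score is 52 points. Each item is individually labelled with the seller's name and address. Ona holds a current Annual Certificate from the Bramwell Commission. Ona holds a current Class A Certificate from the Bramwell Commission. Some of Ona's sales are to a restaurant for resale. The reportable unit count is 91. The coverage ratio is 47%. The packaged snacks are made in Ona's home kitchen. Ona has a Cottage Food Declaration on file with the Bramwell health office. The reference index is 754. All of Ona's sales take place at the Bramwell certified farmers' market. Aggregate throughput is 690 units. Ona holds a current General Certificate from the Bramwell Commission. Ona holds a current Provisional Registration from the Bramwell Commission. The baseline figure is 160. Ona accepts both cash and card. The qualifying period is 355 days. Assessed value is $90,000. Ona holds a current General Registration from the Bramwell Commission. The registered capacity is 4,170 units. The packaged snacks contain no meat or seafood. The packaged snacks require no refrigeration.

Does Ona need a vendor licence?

Exception (a)'s conditions are all satisfied: a Cottage Food Declaration is on file; the reportable unit count is 91, under the 95 limit; the coverage ratio is 47%, meeting the 47% threshold. However, paragraphs (f)–(g) must be considered: (f) operates — the baseline figure is 160, below the 179 limit. (g), which would lift (f), is not triggered — the packaged snacks contain no meat or seafood. (a) is therefore removed.
Exception (b)'s conditions are all satisfied: the packaged snacks are home-kitchen produced; the registered capacity is 4,170 units, less than the 4,610 units limit. But applying paragraph (h): (h) operates against (b): the reference index is 754, less than the 814 limit. (b) is therefore removed.
Exception (c) is satisfied on its face — all sales are at a certified farmers' market; a current Tier C Clearance is held. But applying paragraph (i): (i) operates against (c): assessed value is $90,000, less than the $92,500 limit. (c) is therefore removed.
Exception (d)'s conditions are all satisfied: the packaged snacks are shelf-stable; a current Annual Certificate is held. As to paragraphs (j)–(q): (j) is engaged (aggregate throughput is 690 units, under the 750 units limit), but is itself disapplied by (k): (k) operates against (j): some sales are to a restaurant for resale. (l) would limit (k) — a current Class A Certificate is held — but (m) sets (l) aside: (m) operates against (l): a current Provisional Registration is held. (n) would limit (m) — a current Tier C Registration is held — but (o) sets (n) aside: (o) operates — the qualifying period is 355 days, under the 360 days limit. (p) operates (a current General Certificate is held), but is overridden by (q): (q) operates against (p): a current General Registration is held. So (d) applies.
Exception (e) fails — the compliance score is 52 points, short of 57 points.

No — exception (d) applies; Ona is not required to hold a vendor licence.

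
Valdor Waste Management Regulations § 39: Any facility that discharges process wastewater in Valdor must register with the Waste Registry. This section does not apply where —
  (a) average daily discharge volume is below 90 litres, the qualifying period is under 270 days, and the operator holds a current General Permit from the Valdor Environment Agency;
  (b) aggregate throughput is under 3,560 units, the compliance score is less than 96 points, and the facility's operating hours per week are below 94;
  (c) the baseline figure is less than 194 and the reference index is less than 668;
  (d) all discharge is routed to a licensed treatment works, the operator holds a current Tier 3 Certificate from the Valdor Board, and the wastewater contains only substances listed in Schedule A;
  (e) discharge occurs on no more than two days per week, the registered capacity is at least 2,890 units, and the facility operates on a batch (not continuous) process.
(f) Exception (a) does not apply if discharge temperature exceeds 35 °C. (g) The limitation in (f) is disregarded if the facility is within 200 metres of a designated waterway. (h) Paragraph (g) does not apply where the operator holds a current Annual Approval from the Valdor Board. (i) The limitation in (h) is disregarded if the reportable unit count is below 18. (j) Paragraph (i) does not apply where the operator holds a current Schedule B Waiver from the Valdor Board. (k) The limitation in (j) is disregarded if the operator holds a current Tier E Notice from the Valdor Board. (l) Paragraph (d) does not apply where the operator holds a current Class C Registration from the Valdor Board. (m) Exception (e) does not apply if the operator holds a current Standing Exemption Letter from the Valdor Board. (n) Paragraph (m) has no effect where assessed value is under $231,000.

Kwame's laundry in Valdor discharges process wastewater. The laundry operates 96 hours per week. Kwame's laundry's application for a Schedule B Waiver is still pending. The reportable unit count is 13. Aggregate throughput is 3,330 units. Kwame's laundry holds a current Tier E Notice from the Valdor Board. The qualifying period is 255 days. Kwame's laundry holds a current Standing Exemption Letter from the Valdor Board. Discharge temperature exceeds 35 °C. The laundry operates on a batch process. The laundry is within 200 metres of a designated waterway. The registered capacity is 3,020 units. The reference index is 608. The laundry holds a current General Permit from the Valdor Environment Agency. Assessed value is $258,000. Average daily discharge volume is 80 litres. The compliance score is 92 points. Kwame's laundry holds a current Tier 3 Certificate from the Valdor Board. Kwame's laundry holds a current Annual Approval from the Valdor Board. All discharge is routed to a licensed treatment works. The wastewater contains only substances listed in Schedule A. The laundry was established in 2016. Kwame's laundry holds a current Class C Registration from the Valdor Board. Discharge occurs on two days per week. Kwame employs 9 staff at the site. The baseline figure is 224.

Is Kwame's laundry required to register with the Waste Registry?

No — exception (a) applies; Kwame's laundry is not required to register with the Waste Registry.

All of (a)'s requirements are met (average daily discharge volume is 80 litres, below the 90 litres limit; the qualifying period is 255 days, under the 270 days limit; a current General Permit is held). Considering the limiting provisions: (f) would limit (a) — discharge temperature exceeds 35 °C — but (g) sets (f) aside: (g) operates — the laundry is within 200 m of a designated waterway. (h) would limit (g) — a current Annual Approval is held — but (i) sets (h) aside: (i) operates against (h): the reportable unit count is 13, below the 18 limit. (j) is not engaged (the Schedule B Waiver is not current), so (i) stands. Exception (a) stands.
Exception (b) requires that the facility's operating hours per week are below 94; but the facility's operating hours per week are 96, not below 94, so (b) is unavailable.
Exception (c) does not apply: the baseline figure is 224, not less than 194.
All of (d)'s requirements are met (discharge is routed to a licensed treatment works; a current Tier 3 Certificate is held; the wastewater is Schedule-A-only). But: (l) is engaged — a current Class C Registration is held. So (d) is unavailable.
All of (e)'s requirements are met (discharge occurs on no more than two days per week; the registered capacity is 3,020 units, meeting the 2,890 units threshold; the facility operates on a batch process). But: (m) operates against (e): a current Standing Exemption Letter is held. (n) is not triggered (assessed value is $258,000, not under $231,000), so (m) stands. (e) is therefore removed.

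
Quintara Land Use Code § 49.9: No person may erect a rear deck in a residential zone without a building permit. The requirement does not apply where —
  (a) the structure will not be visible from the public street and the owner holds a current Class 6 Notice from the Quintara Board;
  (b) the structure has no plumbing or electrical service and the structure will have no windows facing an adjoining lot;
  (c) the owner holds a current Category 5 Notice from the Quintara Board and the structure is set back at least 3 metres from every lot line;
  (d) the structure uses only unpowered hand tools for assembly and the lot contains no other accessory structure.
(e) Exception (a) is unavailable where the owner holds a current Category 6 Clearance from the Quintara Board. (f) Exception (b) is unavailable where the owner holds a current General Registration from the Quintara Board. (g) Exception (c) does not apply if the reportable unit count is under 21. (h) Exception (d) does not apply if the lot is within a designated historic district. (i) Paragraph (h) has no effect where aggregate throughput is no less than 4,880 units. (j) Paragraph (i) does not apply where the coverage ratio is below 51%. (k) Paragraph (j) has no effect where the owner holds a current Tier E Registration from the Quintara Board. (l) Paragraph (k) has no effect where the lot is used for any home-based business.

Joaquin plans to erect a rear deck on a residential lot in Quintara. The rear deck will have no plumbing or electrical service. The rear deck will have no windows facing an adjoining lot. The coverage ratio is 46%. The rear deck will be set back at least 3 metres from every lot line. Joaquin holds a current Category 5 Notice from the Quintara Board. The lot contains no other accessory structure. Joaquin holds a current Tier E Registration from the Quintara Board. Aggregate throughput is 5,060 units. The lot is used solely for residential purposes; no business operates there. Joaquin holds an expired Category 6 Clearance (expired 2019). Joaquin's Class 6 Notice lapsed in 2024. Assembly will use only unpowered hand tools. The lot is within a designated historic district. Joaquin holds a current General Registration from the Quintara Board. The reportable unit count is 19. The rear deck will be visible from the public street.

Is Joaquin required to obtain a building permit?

No — exception (d) applies; Joaquin does not need a building permit.

Exception (a) does not apply: the structure will be visible from the street.
Exception (b) is satisfied on its face — there is no plumbing or electrical service; no windows face an adjoining lot. However, paragraph (f) must be considered: (f) applies — a current General Registration is held. (b) is therefore removed.
All of (c)'s requirements are met (a current Category 5 Notice is held; the setback is at least 3 m on every side). Turning to paragraph (g): (g) operates — the reportable unit count is 19, under the 21 limit. So (c) is unavailable.
Exception (d): assembly uses only hand tools; the lot has no other accessory structure — every condition holds. Considering the limiting provisions: (h) would limit (d) — the lot is in a historic district — but (i) sets (h) aside: (i) operates against (h): aggregate throughput is 5,060 units, meeting the 4,880 units threshold. (j) is engaged (the coverage ratio is 46%, below the 51% limit), but is displaced by (k): (k) applies — a current Tier E Registration is held. (l) does not operate here (the lot is solely residential), so (k) stands. So (d) applies.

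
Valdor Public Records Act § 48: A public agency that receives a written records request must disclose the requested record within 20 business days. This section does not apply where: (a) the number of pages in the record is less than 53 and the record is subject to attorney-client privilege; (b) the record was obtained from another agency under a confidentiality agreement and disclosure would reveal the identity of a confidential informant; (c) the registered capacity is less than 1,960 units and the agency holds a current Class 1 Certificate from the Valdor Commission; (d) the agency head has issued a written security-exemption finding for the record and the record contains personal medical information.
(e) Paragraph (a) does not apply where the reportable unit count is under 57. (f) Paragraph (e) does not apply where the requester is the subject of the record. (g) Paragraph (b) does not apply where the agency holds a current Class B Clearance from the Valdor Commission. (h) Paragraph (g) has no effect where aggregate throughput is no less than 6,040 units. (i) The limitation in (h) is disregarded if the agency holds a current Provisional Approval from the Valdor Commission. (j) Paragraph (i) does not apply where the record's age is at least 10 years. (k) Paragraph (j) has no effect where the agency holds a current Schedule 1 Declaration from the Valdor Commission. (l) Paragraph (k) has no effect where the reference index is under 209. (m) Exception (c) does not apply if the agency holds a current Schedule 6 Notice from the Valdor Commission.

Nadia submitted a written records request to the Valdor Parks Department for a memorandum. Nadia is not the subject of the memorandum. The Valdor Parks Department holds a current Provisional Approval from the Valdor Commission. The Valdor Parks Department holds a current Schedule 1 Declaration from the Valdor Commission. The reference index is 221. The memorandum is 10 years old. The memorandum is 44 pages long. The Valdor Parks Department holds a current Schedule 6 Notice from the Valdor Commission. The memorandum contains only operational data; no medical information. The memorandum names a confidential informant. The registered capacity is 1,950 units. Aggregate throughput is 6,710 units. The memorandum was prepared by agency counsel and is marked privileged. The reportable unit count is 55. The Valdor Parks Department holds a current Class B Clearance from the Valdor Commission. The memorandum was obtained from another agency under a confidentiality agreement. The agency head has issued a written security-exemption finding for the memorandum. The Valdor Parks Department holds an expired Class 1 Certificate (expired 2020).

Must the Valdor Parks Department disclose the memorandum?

Exception (a) is satisfied on its face — the number of pages in the record is 44, less than the 53 limit; the memorandum is privileged. But: (e) operates against (a): the reportable unit count is 55, under the 57 limit. (f), which would lift (e), is inapplicable — Nadia is not the subject of the memorandum. Exception (a) does not apply.
Exception (b): the memorandum was obtained under a confidentiality agreement; the memorandum names a confidential informant — every condition holds. However, paragraphs (g)–(l) must be considered: (g) operates against (b): a current Class B Clearance is held. (h) operates (aggregate throughput is 6,710 units, meeting the 6,040 units threshold), but is set aside by (i): (i) operates against (h): a current Provisional Approval is held. (j) is engaged (the record's age is 10 years, meeting the 10 years threshold), but is displaced by (k): (k) is engaged — a current Schedule 1 Declaration is held. (l), which would lift (k), does not operate here — the reference index is 221, not under 209. So (b) is unavailable.
Exception (c) requires that the agency holds a current Class 1 Certificate from the Valdor Commission; but there is no Class 1 Certificate in force, so (c) is unavailable.
Exception (d) requires that the record contains personal medical information; but the memorandum contains only operational data, so (d) is unavailable.
No exception applies. The general rule governs.

Yes — the Valdor Parks Department must disclose the memorandum.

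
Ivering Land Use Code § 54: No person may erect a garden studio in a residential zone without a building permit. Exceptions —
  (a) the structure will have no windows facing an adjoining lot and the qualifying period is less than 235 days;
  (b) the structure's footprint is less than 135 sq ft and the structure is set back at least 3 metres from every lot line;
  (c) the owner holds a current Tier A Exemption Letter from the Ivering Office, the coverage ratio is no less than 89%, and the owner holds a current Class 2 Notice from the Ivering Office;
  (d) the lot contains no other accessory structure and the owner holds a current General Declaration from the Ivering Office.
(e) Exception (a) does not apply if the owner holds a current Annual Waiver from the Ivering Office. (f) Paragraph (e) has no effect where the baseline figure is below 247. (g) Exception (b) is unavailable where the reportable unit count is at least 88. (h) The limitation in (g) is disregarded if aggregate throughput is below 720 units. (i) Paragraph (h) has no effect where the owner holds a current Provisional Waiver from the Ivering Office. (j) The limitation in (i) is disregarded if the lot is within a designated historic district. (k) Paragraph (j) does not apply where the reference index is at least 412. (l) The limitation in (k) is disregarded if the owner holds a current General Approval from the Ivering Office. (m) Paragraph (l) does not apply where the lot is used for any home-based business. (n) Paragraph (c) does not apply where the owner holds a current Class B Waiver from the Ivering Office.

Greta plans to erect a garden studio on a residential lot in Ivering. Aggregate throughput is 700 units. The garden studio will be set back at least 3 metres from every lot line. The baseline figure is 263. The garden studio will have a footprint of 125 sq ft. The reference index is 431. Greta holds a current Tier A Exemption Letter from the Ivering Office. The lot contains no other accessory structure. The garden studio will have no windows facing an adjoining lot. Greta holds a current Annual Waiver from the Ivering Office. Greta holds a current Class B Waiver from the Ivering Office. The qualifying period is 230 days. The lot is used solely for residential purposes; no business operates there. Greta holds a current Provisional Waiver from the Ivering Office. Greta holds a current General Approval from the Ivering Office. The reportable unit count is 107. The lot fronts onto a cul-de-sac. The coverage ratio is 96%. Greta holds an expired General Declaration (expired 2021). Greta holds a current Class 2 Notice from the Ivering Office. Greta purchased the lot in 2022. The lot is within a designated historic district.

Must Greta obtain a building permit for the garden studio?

Exception (a) is satisfied on its face — no windows face an adjoining lot; the qualifying period is 230 days, less than the 235 days limit. However, paragraphs (e)–(f) must be considered: (e) operates against (a): a current Annual Waiver is held. (f) is not triggered (the baseline figure is 263, not below 247), so (e) stands. So (a) is unavailable.
Exception (b) is satisfied on its face — the structure's footprint is 125 sq ft, less than the 135 sq ft limit; the setback is at least 3 m on every side. Applying paragraphs (g)–(m): (g) is triggered (the reportable unit count is 107, meeting the 88 threshold), but yields to (h): (h) operates against (g): aggregate throughput is 700 units, below the 720 units limit. (i) would limit (h) — a current Provisional Waiver is held — but (j) sets (i) aside: (j) operates against (i): the lot is in a historic district. (k) is triggered (the reference index is 431, meeting the 412 threshold), but is set aside by (l): (l) is triggered — a current General Approval is held. (m), which would lift (l), does not operate here — the lot is solely residential. (b) remains available.
All of (c)'s requirements are met (a current Tier A Exemption Letter is held; the coverage ratio is 96%, meeting the 89% threshold; a current Class 2 Notice is held). However, paragraph (n) must be considered: (n) operates against (c): a current Class B Waiver is held. Exception (c) does not apply.
Exception (d) fails — the General Declaration is not current.

No — exception (b) applies; Greta does not need a building permit.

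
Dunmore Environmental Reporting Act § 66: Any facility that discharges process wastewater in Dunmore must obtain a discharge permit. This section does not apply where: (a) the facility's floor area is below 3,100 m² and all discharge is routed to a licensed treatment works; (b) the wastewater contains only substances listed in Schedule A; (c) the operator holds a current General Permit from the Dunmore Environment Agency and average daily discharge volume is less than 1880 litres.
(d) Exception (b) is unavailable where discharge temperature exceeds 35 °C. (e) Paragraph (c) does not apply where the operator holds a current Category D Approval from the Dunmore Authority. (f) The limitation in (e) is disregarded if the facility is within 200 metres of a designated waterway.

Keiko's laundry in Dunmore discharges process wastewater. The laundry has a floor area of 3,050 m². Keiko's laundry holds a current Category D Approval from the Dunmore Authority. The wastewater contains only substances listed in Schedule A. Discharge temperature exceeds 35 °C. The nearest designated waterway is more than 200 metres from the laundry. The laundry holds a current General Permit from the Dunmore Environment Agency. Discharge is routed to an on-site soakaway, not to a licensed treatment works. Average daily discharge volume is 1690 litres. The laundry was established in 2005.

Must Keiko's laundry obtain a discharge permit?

Yes — Keiko's laundry must obtain a discharge permit.

Exception (a) does not apply: discharge is not routed to a licensed treatment works.
All of (b)'s requirements are met (the wastewater is Schedule-A-only). But applying paragraph (d): (d) operates against (b): discharge temperature exceeds 35 °C. (b) is therefore removed.
Exception (c)'s conditions are all satisfied: a current General Permit is held; average daily discharge volume is 1690 litres, less than the 1880 litres limit. However, paragraphs (e)–(f) must be considered: (e) operates against (c): a current Category D Approval is held. (f) is not engaged (the laundry is more than 200 m from any designated waterway), so (e) stands. So (c) is unavailable.
None of the exceptions is available; § 66 applies in full.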